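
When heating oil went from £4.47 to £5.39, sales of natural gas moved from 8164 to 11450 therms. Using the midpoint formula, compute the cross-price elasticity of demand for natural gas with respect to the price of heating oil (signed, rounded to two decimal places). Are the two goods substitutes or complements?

1.80; substitutes

%ΔQ_{natural gas} = (11450 − 8164)/avg = 3286/9807 = 0.335066…
%ΔP_{heating oil} = (5.39 − 4.47)/avg = 0.92/4.93 = 0.186612…
E_cross = (3286/9807) / (0.92/4.93) = 1.7955…
E_cross > 0 ⇒ the goods are substitutes.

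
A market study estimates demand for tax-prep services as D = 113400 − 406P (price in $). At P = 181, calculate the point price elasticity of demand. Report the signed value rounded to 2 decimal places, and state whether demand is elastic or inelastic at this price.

dD/dP = −406. At P = 181, D = 113400 − 406(181) = 39914.
Ed = (dD/dP)·(P/D) = −406 × (181/39914) = -1.8411…
|Ed| = 1.84 > 1, so demand is elastic.

-1.84; elastic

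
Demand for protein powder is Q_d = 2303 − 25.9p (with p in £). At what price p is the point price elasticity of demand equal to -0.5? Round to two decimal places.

29.64

Ed = −25.9p/(2303 − 25.9p). Set this equal to -0.5:
25.9p = 0.5·(2303 − 25.9p) ⇒ 25.9p(1 + 0.5) = 0.5·2303
p = 0.5·2303 / (25.9·1.5) = 29.6396…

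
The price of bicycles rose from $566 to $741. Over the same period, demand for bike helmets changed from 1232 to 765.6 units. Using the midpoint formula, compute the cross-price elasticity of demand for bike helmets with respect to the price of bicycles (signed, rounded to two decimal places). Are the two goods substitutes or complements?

%ΔQ_{bike helmets} = (765.6 − 1232)/avg = -466.4/998.8 = -0.466960…
%ΔP_{bicycles} = (741 − 566)/avg = 175/653.5 = 0.267788…
E_cross = (-466.4/998.8) / (175/653.5) = -1.7437…
E_cross < 0 ⇒ the goods are complements.

-1.74; complements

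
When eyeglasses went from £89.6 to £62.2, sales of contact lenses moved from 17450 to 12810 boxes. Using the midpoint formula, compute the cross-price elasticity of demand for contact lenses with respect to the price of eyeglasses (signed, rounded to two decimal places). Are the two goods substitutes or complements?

0.85; substitutes

%ΔQ_{contact lenses} = (12810 − 17450)/avg = -4640/15130 = -0.306675…
%ΔP_{eyeglasses} = (62.2 − 89.6)/avg = -27.4/75.9 = -0.361001…
E_cross = (-4640/15130) / (-27.4/75.9) = 0.8495…
E_cross > 0 ⇒ the goods are substitutes.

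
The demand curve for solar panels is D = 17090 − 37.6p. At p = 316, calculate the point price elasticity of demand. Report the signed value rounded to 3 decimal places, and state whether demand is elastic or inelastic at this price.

-2.281; elastic

dD/dp = −37.6. At p = 316, D = 17090 − 37.6(316) = 5208.4.
Ed = (dD/dp)·(p/D) = −37.6 × (316/5208.4) = -2.28123…
|Ed| = 2.281 > 1, so demand is elastic.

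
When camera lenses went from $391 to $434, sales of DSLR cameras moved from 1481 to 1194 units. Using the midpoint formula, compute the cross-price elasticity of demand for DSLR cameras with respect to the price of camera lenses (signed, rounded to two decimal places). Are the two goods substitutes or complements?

%ΔQ_{DSLR cameras} = (1194 − 1481)/avg = -287/1337.5 = -0.214579…
%ΔP_{camera lenses} = (434 − 391)/avg = 43/412.5 = 0.104242…
E_cross = (-287/1337.5) / (43/412.5) = -2.0584…
E_cross < 0 ⇒ the goods are complements.

-2.06; complements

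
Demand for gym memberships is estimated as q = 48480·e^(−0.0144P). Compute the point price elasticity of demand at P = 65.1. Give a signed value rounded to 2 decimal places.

dq/dP = −0.0144·q = -273.401. At P = 65.1, q = 18986.2.
Ed = (dq/dP)·(P/q) = (-273.401) × (65.1/18986.2) = -0.9374…

-0.94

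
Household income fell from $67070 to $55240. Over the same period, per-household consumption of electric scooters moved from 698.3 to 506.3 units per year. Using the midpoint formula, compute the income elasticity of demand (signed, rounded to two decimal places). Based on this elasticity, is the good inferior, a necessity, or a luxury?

%ΔQ = (506.3 − 698.3)/[( 698.3 + 506.3)/2] = -192/602.3 = -0.318778…
%ΔIncome = (55240 − 67070)/[( 67070 + 55240)/2] = -11830/61155 = -0.193442…
E_income = (-192/602.3) / (-11830/61155) = 1.6479…
E_income > 1 ⇒ normal good, luxury.

1.65; luxury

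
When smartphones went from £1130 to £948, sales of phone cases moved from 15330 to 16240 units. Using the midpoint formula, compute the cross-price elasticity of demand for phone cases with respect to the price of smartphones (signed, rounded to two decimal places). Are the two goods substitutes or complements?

-0.33; complements

%ΔQ_{phone cases} = (16240 − 15330)/avg = 910/15785 = 0.057649…
%ΔP_{smartphones} = (948 − 1130)/avg = -182/1039 = -0.175168…
E_cross = (910/15785) / (-182/1039) = -0.3291…
E_cross < 0 ⇒ the goods are complements.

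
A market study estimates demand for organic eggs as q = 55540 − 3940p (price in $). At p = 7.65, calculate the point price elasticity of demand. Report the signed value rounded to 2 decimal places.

dq/dp = −3940. At p = 7.65, q = 55540 − 3940(7.65) = 25399.
Ed = (dq/dp)·(p/q) = −3940 × (7.65/25399) = -1.1867…

-1.19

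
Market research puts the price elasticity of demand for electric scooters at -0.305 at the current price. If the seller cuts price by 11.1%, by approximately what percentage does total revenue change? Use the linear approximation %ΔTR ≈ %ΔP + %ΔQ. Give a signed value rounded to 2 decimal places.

%ΔQ ≈ Ed × %ΔP = (-0.305) × (-11.1%) = +3.3855%
%ΔTR ≈ %ΔP + %ΔQ = (-11.1%) + (+3.3855%) = -7.7145%

-7.71%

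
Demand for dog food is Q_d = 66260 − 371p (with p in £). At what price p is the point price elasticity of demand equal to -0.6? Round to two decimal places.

66.97

Ed = −371p/(66260 − 371p). Set this equal to -0.6:
371p = 0.6·(66260 − 371p) ⇒ 371p(1 + 0.6) = 0.6·66260
p = 0.6·66260 / (371·1.6) = 66.9743…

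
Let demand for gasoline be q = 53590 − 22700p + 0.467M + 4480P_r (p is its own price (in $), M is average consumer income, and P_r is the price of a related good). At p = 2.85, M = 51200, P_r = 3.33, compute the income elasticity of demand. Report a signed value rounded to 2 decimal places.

At the given values, q = 53590 − 22700(2.85) + 0.467(51200) + 4480(3.33) = 27723.8.
∂q/∂M = 0.467.
E = (0.467) × (51200/27723.8) = 0.8624…

0.86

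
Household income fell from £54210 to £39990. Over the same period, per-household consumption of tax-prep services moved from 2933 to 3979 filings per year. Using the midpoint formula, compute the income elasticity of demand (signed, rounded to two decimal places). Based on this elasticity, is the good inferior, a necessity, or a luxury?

-1.00; inferior

%ΔQ = (3979 − 2933)/[( 2933 + 3979)/2] = 1046/3456 = 0.302662…
%ΔIncome = (39990 − 54210)/[( 54210 + 39990)/2] = -14220/47100 = -0.301910…
E_income = (1046/3456) / (-14220/47100) = -1.0024…
E_income < 0 ⇒ inferior good.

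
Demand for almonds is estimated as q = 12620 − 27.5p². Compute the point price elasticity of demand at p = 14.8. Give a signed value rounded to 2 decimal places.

dq/dp = −2·27.5·p = -814. At p = 14.8, q = 6596.4.
Ed = (dq/dp)·(p/q) = (-814) × (14.8/6596.4) = -1.8263…

-1.83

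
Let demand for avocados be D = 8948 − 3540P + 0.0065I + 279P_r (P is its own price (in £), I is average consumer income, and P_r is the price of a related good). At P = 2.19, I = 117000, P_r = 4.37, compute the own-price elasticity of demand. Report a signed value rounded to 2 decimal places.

At the given values, D = 8948 − 3540(2.19) + 0.0065(117000) + 279(4.37) = 3175.13.
∂D/∂P = −3540.
E = (-3540) × (2.19/3175.13) = -2.4416…

-2.44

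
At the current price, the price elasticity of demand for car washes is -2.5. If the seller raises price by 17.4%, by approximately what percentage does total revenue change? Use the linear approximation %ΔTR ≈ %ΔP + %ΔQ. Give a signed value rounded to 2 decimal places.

-26.10%

%ΔQ ≈ Ed × %ΔP = (-2.5) × (+17.4%) = -43.5000%
%ΔTR ≈ %ΔP + %ΔQ = (+17.4%) + (-43.5000%) = -26.1000%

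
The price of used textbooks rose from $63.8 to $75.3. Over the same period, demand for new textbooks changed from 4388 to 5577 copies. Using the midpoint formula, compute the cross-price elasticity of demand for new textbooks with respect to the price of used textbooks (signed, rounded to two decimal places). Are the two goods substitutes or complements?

%ΔQ_{new textbooks} = (5577 − 4388)/avg = 1189/4982.5 = 0.238635…
%ΔP_{used textbooks} = (75.3 − 63.8)/avg = 11.5/69.55 = 0.165348…
E_cross = (1189/4982.5) / (11.5/69.55) = 1.4432…
E_cross > 0 ⇒ the goods are substitutes.

1.44; substitutes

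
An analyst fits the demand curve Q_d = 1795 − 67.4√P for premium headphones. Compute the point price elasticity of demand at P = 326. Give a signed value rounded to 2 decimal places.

-1.05

dQ_d/dP = −67.4/(2√P) = -1.86647. At P = 326, Q_d = 578.061.
Ed = (dQ_d/dP)·(P/Q_d) = (-1.86647) × (326/578.061) = -1.0526…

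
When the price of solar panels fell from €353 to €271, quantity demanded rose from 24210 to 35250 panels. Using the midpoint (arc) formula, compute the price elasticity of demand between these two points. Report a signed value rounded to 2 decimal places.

-1.41

%ΔQ = (35250 − 24210) / [(24210 + 35250)/2] = 11040/29730 = 0.371342…
%ΔP = (271 − 353) / [(353 + 271)/2] = -82/312 = -0.262820…
Arc Ed = %ΔQ / %ΔP = (11040/29730) / (-82/312) = -1.4129…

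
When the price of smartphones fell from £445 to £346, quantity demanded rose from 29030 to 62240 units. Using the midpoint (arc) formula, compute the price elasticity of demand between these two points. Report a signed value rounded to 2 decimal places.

%ΔQ = (62240 − 29030) / [(29030 + 62240)/2] = 33210/45635 = 0.727730…
%ΔP = (346 − 445) / [(445 + 346)/2] = -99/395.5 = -0.250316…
Arc Ed = %ΔQ / %ΔP = (33210/45635) / (-99/395.5) = -2.9072…

-2.91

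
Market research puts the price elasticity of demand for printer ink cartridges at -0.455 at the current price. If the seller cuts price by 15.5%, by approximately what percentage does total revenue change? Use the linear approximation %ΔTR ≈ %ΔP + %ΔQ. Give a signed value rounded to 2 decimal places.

%ΔQ ≈ Ed × %ΔP = (-0.455) × (-15.5%) = +7.0525%
%ΔTR ≈ %ΔP + %ΔQ = (-15.5%) + (+7.0525%) = -8.4475%

-8.45%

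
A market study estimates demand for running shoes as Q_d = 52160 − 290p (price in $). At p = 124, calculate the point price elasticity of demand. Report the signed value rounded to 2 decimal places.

dQ_d/dp = −290. At p = 124, Q_d = 52160 − 290(124) = 16200.
Ed = (dQ_d/dp)·(p/Q_d) = −290 × (124/16200) = -2.2197…

-2.22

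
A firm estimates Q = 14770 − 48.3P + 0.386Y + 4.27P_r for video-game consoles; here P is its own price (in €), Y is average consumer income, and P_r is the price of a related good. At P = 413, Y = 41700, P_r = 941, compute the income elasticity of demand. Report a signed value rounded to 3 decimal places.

At the given values, Q = 14770 − 48.3(413) + 0.386(41700) + 4.27(941) = 14936.37.
∂Q/∂Y = 0.386.
E = (0.386) × (41700/14936.37) = 1.07765…

1.078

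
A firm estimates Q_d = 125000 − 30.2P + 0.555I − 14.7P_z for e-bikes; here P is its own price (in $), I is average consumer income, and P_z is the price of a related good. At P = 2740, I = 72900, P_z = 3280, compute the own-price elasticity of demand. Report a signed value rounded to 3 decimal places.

-2.399

At the given values, Q_d = 125000 − 30.2(2740) + 0.555(72900) − 14.7(3280) = 34495.5.
∂Q_d/∂P = −30.2.
E = (-30.2) × (2740/34495.5) = -2.39880…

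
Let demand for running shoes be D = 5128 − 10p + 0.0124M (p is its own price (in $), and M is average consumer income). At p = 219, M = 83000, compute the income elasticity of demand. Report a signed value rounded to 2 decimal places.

0.26

At the given values, D = 5128 − 10(219) + 0.0124(83000) = 3967.2.
∂D/∂M = 0.0124.
E = (0.0124) × (83000/3967.2) = 0.2594…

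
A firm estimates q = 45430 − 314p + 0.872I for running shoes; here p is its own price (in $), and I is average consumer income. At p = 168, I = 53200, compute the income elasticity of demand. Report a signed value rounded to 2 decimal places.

At the given values, q = 45430 − 314(168) + 0.872(53200) = 39068.4.
∂q/∂I = 0.872.
E = (0.872) × (53200/39068.4) = 1.1874…

1.19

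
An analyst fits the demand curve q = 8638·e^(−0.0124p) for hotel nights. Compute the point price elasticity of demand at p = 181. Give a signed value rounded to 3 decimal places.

dq/dp = −0.0124·q = -11.3528. At p = 181, q = 915.551.
Ed = (dq/dp)·(p/q) = (-11.3528) × (181/915.551) = -2.2444

-2.244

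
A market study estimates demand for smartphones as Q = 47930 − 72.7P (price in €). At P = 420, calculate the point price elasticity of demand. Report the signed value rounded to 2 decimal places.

dQ/dP = −72.7. At P = 420, Q = 47930 − 72.7(420) = 17396.
Ed = (dQ/dP)·(P/Q) = −72.7 × (420/17396) = -1.7552…

-1.76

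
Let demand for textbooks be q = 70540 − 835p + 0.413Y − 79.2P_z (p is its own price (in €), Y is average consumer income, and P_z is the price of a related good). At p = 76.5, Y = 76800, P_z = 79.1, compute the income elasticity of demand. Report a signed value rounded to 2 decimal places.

At the given values, q = 70540 − 835(76.5) + 0.413(76800) − 79.2(79.1) = 32116.18.
∂q/∂Y = 0.413.
E = (0.413) × (76800/32116.18) = 0.9876…

0.99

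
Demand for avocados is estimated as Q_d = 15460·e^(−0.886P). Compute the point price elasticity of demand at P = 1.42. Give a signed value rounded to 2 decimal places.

dQ_d/dP = −0.886·Q_d = -3892.68. At P = 1.42, Q_d = 4393.54.
Ed = (dQ_d/dP)·(P/Q_d) = (-3892.68) × (1.42/4393.54) = -1.2581…

-1.26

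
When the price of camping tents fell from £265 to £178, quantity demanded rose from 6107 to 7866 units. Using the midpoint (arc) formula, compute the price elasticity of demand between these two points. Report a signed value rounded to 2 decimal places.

-0.64

%ΔQ = (7866 − 6107) / [(6107 + 7866)/2] = 1759/6986.5 = 0.251771…
%ΔP = (178 − 265) / [(265 + 178)/2] = -87/221.5 = -0.392776…
Arc Ed = %ΔQ / %ΔP = (1759/6986.5) / (-87/221.5) = -0.6410…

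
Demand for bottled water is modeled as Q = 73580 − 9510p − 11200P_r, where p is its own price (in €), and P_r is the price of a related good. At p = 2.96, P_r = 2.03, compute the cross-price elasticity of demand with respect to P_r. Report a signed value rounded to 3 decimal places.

-1.002

At the given values, Q = 73580 − 9510(2.96) − 11200(2.03) = 22694.4.
∂Q/∂P_r = -11200.
E = (-11200) × (2.03/22694.4) = -1.00183…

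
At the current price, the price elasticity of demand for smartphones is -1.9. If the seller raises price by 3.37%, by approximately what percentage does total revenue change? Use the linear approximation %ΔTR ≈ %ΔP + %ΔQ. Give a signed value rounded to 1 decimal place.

%ΔQ ≈ Ed × %ΔP = (-1.9) × (+3.37%) = -6.4030%
%ΔTR ≈ %ΔP + %ΔQ = (+3.37%) + (-6.4030%) = -3.0330%

-3.0%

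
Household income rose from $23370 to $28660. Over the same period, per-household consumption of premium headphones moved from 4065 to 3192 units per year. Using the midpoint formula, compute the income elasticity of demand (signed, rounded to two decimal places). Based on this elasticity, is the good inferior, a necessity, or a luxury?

%ΔQ = (3192 − 4065)/[( 4065 + 3192)/2] = -873/3628.5 = -0.240595…
%ΔIncome = (28660 − 23370)/[( 23370 + 28660)/2] = 5290/26015 = 0.203344…
E_income = (-873/3628.5) / (5290/26015) = -1.1831…
E_income < 0 ⇒ inferior good.

-1.18; inferior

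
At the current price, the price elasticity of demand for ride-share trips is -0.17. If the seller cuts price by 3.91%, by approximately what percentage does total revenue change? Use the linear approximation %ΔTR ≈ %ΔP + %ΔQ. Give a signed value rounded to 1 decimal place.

-3.2%

%ΔQ ≈ Ed × %ΔP = (-0.17) × (-3.91%) = +0.6647%
%ΔTR ≈ %ΔP + %ΔQ = (-3.91%) + (+0.6647%) = -3.2453%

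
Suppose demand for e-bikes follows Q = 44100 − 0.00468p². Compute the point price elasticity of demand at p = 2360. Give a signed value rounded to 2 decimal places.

dQ/dp = −2·0.00468·p = -22.0896. At p = 2360, Q = 18034.272.
Ed = (dQ/dp)·(p/Q) = (-22.0896) × (2360/18034.272) = -2.8906…

-2.89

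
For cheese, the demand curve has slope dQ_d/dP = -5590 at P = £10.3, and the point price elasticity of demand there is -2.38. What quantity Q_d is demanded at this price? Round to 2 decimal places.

Ed = (dQ_d/dP)·(P/Q_d) ⇒ Q_d = (dQ_d/dP)·P/Ed = (-5590)·10.3/(-2.38) = 24192.0168…

24192.02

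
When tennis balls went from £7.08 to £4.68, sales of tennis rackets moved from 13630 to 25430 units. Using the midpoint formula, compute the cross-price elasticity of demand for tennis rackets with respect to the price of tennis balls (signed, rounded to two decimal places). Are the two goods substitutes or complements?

-1.48; complements

%ΔQ_{tennis rackets} = (25430 − 13630)/avg = 11800/19530 = 0.604198…
%ΔP_{tennis balls} = (4.68 − 7.08)/avg = -2.4/5.88 = -0.408163…
E_cross = (11800/19530) / (-2.4/5.88) = -1.4802…
E_cross < 0 ⇒ the goods are complements.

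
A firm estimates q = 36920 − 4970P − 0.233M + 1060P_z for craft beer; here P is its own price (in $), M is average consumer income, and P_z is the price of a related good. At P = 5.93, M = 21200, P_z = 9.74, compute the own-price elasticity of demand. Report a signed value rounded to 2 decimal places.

At the given values, q = 36920 − 4970(5.93) − 0.233(21200) + 1060(9.74) = 12832.7.
∂q/∂P = −4970.
E = (-4970) × (5.93/12832.7) = -2.2966…

-2.30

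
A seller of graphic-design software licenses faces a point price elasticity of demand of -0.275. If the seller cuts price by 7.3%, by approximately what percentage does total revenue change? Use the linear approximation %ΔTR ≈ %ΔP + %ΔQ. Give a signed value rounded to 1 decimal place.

-5.3%

%ΔQ ≈ Ed × %ΔP = (-0.275) × (-7.3%) = +2.0075%
%ΔTR ≈ %ΔP + %ΔQ = (-7.3%) + (+2.0075%) = -5.2925%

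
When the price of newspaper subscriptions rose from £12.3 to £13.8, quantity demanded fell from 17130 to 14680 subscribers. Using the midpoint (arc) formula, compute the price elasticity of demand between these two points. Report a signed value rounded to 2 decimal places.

-1.34

%ΔQ = (14680 − 17130) / [(17130 + 14680)/2] = -2450/15905 = -0.154039…
%ΔP = (13.8 − 12.3) / [(12.3 + 13.8)/2] = 1.5/13.05 = 0.114942…
Arc Ed = %ΔQ / %ΔP = (-2450/15905) / (1.5/13.05) = -1.3401…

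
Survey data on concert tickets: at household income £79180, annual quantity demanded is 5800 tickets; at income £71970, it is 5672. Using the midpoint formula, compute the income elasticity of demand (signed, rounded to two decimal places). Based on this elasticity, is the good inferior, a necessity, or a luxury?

0.23; necessity

%ΔQ = (5672 − 5800)/[( 5800 + 5672)/2] = -128/5736 = -0.022315…
%ΔIncome = (71970 − 79180)/[( 79180 + 71970)/2] = -7210/75575 = -0.095401…
E_income = (-128/5736) / (-7210/75575) = 0.2339…
0 < E_income < 1 ⇒ normal good, necessity.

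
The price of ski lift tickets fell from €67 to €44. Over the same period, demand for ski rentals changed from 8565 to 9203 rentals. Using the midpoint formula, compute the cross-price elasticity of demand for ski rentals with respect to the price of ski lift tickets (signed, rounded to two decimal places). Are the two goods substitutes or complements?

-0.17; complements

%ΔQ_{ski rentals} = (9203 − 8565)/avg = 638/8884 = 0.071814…
%ΔP_{ski lift tickets} = (44 − 67)/avg = -23/55.5 = -0.414414…
E_cross = (638/8884) / (-23/55.5) = -0.1732…
E_cross < 0 ⇒ the goods are complements.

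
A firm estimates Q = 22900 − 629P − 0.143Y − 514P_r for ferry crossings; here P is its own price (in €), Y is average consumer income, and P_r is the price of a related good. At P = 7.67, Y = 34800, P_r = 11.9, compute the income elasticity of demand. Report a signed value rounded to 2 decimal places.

At the given values, Q = 22900 − 629(7.67) − 0.143(34800) − 514(11.9) = 6982.57.
∂Q/∂Y = -0.143.
E = (-0.143) × (34800/6982.57) = -0.7126…

-0.71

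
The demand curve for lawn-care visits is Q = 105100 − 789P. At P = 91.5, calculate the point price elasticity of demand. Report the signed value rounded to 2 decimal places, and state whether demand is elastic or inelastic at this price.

-2.19; elastic

dQ/dP = −789. At P = 91.5, Q = 105100 − 789(91.5) = 32906.5.
Ed = (dQ/dP)·(P/Q) = −789 × (91.5/32906.5) = -2.1938…
|Ed| = 2.19 > 1, so demand is elastic.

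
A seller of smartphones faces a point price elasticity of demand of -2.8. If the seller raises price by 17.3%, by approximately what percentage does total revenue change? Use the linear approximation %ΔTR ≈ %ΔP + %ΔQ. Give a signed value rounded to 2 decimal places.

-31.14%

%ΔQ ≈ Ed × %ΔP = (-2.8) × (+17.3%) = -48.4400%
%ΔTR ≈ %ΔP + %ΔQ = (+17.3%) + (-48.4400%) = -31.1400%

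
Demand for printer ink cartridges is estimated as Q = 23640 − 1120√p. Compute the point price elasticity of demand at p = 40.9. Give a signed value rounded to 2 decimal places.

dQ/dp = −1120/(2√p) = -87.5642. At p = 40.9, Q = 16477.3.
Ed = (dQ/dp)·(p/Q) = (-87.5642) × (40.9/16477.3) = -0.2173…

-0.22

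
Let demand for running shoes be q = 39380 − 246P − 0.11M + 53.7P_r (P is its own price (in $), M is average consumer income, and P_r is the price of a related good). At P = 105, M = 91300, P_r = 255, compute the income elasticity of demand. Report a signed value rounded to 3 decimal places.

At the given values, q = 39380 − 246(105) − 0.11(91300) + 53.7(255) = 17200.5.
∂q/∂M = -0.11.
E = (-0.11) × (91300/17200.5) = -0.58387…

-0.584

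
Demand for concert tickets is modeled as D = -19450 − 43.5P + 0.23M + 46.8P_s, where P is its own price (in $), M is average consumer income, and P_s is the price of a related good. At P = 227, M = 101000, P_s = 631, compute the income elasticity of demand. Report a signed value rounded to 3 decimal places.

At the given values, D = -19450 − 43.5(227) + 0.23(101000) + 46.8(631) = 23436.3.
∂D/∂M = 0.23.
E = (0.23) × (101000/23436.3) = 0.99119…

0.991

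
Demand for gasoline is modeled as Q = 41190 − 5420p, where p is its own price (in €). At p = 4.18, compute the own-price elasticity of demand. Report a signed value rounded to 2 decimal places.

-1.22

At the given values, Q = 41190 − 5420(4.18) = 18534.4.
∂Q/∂p = −5420.
E = (-5420) × (4.18/18534.4) = -1.2223…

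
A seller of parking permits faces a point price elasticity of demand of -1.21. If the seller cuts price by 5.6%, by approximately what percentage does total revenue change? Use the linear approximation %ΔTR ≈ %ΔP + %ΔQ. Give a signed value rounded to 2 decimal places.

+1.18%

%ΔQ ≈ Ed × %ΔP = (-1.21) × (-5.6%) = +6.7760%
%ΔTR ≈ %ΔP + %ΔQ = (-5.6%) + (+6.7760%) = +1.1760%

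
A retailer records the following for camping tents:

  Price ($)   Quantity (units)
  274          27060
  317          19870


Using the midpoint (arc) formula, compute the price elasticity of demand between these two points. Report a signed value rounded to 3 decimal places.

%ΔQ = (19870 − 27060) / [(27060 + 19870)/2] = -7190/23465 = -0.306413…
%ΔP = (317 − 274) / [(274 + 317)/2] = 43/295.5 = 0.145516…
Arc Ed = %ΔQ / %ΔP = (-7190/23465) / (43/295.5) = -2.10570…

-2.106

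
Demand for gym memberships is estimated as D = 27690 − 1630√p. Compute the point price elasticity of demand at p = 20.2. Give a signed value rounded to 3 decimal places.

dD/dp = −1630/(2√p) = -181.335. At p = 20.2, D = 20364.1.
Ed = (dD/dp)·(p/D) = (-181.335) × (20.2/20364.1) = -0.17987…

-0.180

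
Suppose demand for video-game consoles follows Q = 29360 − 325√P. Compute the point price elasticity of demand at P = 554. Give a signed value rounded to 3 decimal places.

-0.176

dQ/dP = −325/(2√P) = -6.90396. At P = 554, Q = 21710.4.
Ed = (dQ/dP)·(P/Q) = (-6.90396) × (554/21710.4) = -0.17617…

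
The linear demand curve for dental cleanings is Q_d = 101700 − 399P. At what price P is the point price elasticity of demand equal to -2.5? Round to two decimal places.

Ed = −399P/(101700 − 399P). Set this equal to -2.5:
399P = 2.5·(101700 − 399P) ⇒ 399P(1 + 2.5) = 2.5·101700
P = 2.5·101700 / (399·3.5) = 182.0622…

182.06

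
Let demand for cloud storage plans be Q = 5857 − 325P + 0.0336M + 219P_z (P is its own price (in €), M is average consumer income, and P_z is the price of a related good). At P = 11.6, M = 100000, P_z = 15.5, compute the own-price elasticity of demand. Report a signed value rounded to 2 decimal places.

At the given values, Q = 5857 − 325(11.6) + 0.0336(100000) + 219(15.5) = 8841.5.
∂Q/∂P = −325.
E = (-325) × (11.6/8841.5) = -0.4263…

-0.43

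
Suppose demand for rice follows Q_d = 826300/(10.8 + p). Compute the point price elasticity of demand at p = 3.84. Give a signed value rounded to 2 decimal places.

-0.26

dQ_d/dp = −826300/(10.8 + p)² = -3855.28. At p = 3.84, Q_d = 56441.3.
Ed = (dQ_d/dp)·(p/Q_d) = (-3855.28) × (3.84/56441.3) = -0.2622…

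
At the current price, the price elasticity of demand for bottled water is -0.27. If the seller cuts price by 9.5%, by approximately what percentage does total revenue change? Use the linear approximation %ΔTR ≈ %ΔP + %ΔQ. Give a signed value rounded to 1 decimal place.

%ΔQ ≈ Ed × %ΔP = (-0.27) × (-9.5%) = +2.5650%
%ΔTR ≈ %ΔP + %ΔQ = (-9.5%) + (+2.5650%) = -6.9350%

-6.9%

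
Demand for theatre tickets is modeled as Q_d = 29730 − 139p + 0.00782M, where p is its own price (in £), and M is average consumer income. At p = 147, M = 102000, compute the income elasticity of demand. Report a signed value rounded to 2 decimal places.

At the given values, Q_d = 29730 − 139(147) + 0.00782(102000) = 10094.64.
∂Q_d/∂M = 0.00782.
E = (0.00782) × (102000/10094.64) = 0.0790…

0.08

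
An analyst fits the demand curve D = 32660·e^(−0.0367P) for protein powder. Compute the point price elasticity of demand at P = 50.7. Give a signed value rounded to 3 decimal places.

-1.861

dD/dP = −0.0367·D = -186.464. At P = 50.7, D = 5080.76.
Ed = (dD/dP)·(P/D) = (-186.464) × (50.7/5080.76) = -1.86069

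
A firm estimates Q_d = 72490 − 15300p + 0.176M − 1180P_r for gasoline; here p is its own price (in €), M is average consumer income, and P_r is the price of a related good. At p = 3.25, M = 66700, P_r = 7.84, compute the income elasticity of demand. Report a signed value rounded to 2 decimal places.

0.46

At the given values, Q_d = 72490 − 15300(3.25) + 0.176(66700) − 1180(7.84) = 25253.
∂Q_d/∂M = 0.176.
E = (0.176) × (66700/25253) = 0.4648…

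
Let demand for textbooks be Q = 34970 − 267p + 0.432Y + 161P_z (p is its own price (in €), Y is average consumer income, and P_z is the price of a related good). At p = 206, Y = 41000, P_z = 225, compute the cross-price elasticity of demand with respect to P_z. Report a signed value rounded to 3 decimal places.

At the given values, Q = 34970 − 267(206) + 0.432(41000) + 161(225) = 33905.
∂Q/∂P_z = 161.
E = (161) × (225/33905) = 1.06842…

1.068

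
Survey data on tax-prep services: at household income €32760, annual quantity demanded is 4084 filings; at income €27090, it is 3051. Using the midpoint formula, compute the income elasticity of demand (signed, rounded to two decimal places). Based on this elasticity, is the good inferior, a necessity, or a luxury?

1.53; luxury

%ΔQ = (3051 − 4084)/[( 4084 + 3051)/2] = -1033/3567.5 = -0.289558…
%ΔIncome = (27090 − 32760)/[( 32760 + 27090)/2] = -5670/29925 = -0.189473…
E_income = (-1033/3567.5) / (-5670/29925) = 1.5282…
E_income > 1 ⇒ normal good, luxury.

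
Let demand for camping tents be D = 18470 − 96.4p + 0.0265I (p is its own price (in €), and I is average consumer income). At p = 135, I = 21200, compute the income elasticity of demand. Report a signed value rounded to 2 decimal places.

At the given values, D = 18470 − 96.4(135) + 0.0265(21200) = 6017.8.
∂D/∂I = 0.0265.
E = (0.0265) × (21200/6017.8) = 0.0933…

0.09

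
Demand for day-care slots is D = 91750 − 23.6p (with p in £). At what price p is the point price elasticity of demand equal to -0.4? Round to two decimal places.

Ed = −23.6p/(91750 − 23.6p). Set this equal to -0.4:
23.6p = 0.4·(91750 − 23.6p) ⇒ 23.6p(1 + 0.4) = 0.4·91750
p = 0.4·91750 / (23.6·1.4) = 1110.7748…

1110.77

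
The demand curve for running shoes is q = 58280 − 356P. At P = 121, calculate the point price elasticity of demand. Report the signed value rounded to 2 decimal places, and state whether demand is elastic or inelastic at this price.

-2.83; elastic

dq/dP = −356. At P = 121, q = 58280 − 356(121) = 15204.
Ed = (dq/dP)·(P/q) = −356 × (121/15204) = -2.8332…
|Ed| = 2.83 > 1, so demand is elastic.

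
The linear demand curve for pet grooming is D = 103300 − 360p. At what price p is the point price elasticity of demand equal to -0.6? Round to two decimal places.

107.60

Ed = −360p/(103300 − 360p). Set this equal to -0.6:
360p = 0.6·(103300 − 360p) ⇒ 360p(1 + 0.6) = 0.6·103300
p = 0.6·103300 / (360·1.6) = 107.6041…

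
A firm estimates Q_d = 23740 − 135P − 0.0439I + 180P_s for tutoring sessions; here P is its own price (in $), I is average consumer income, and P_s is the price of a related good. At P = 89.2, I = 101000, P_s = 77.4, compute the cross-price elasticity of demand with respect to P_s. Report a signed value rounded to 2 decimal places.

At the given values, Q_d = 23740 − 135(89.2) − 0.0439(101000) + 180(77.4) = 21196.1.
∂Q_d/∂P_s = 180.
E = (180) × (77.4/21196.1) = 0.6572…

0.66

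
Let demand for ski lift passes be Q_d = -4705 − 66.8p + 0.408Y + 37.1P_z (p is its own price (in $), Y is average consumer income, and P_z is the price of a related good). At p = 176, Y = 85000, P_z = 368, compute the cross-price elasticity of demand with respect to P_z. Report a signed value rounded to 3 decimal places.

0.428

At the given values, Q_d = -4705 − 66.8(176) + 0.408(85000) + 37.1(368) = 31871.
∂Q_d/∂P_z = 37.1.
E = (37.1) × (368/31871) = 0.42837…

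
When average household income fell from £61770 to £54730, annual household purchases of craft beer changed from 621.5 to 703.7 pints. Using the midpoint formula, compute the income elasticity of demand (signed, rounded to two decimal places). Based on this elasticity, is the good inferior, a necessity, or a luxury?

%ΔQ = (703.7 − 621.5)/[( 621.5 + 703.7)/2] = 82.2/662.6 = 0.124056…
%ΔIncome = (54730 − 61770)/[( 61770 + 54730)/2] = -7040/58250 = -0.120858…
E_income = (82.2/662.6) / (-7040/58250) = -1.0264…
E_income < 0 ⇒ inferior good.

-1.03; inferior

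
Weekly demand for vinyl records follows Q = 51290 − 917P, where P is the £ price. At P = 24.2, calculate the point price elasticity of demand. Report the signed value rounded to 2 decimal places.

dQ/dP = −917. At P = 24.2, Q = 51290 − 917(24.2) = 29098.6.
Ed = (dQ/dP)·(P/Q) = −917 × (24.2/29098.6) = -0.7626…

-0.76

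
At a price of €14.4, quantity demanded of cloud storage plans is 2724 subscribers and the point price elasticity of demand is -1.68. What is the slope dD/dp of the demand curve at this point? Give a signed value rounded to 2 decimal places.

Ed = (dD/dp)·(p/D) ⇒ dD/dp = Ed·D/p = (-1.68)·2724/14.4 = -317.8

-317.80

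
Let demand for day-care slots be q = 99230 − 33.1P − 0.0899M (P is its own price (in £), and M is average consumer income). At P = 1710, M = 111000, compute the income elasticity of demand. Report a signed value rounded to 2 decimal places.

At the given values, q = 99230 − 33.1(1710) − 0.0899(111000) = 32650.1.
∂q/∂M = -0.0899.
E = (-0.0899) × (111000/32650.1) = -0.3056…

-0.31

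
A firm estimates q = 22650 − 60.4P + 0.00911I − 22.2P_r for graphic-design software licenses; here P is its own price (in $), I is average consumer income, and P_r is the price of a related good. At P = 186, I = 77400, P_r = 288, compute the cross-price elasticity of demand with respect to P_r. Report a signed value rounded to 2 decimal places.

At the given values, q = 22650 − 60.4(186) + 0.00911(77400) − 22.2(288) = 5727.114.
∂q/∂P_r = -22.2.
E = (-22.2) × (288/5727.114) = -1.1163…

-1.12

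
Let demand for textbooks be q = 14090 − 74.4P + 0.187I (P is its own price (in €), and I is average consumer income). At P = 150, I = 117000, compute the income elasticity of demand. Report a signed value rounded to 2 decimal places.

At the given values, q = 14090 − 74.4(150) + 0.187(117000) = 24809.
∂q/∂I = 0.187.
E = (0.187) × (117000/24809) = 0.8818…

0.88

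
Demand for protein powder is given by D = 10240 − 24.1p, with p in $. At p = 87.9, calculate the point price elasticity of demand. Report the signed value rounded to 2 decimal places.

dD/dp = −24.1. At p = 87.9, D = 10240 − 24.1(87.9) = 8121.61.
Ed = (dD/dp)·(p/D) = −24.1 × (87.9/8121.61) = -0.2608…

-0.26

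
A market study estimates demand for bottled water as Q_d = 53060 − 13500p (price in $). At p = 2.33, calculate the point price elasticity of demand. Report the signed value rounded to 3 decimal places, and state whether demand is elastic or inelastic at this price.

dQ_d/dp = −13500. At p = 2.33, Q_d = 53060 − 13500(2.33) = 21605.
Ed = (dQ_d/dp)·(p/Q_d) = −13500 × (2.33/21605) = -1.45591…
|Ed| = 1.456 > 1, so demand is elastic.

-1.456; elastic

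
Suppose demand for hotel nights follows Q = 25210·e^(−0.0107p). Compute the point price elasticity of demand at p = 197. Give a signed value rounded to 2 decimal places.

-2.11

dQ/dp = −0.0107·Q = -32.7723. At p = 197, Q = 3062.83.
Ed = (dQ/dp)·(p/Q) = (-32.7723) × (197/3062.83) = -2.1079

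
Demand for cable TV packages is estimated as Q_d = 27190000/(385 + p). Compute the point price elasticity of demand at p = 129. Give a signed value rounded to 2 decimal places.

-0.25

dQ_d/dp = −27190000/(385 + p)² = -102.916. At p = 129, Q_d = 52898.8.
Ed = (dQ_d/dp)·(p/Q_d) = (-102.916) × (129/52898.8) = -0.2509…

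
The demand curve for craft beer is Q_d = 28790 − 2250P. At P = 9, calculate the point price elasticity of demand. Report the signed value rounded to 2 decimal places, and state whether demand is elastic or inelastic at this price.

-2.37; elastic

dQ_d/dP = −2250. At P = 9, Q_d = 28790 − 2250(9) = 8540.
Ed = (dQ_d/dP)·(P/Q_d) = −2250 × (9/8540) = -2.3711…
|Ed| = 2.37 > 1, so demand is elastic.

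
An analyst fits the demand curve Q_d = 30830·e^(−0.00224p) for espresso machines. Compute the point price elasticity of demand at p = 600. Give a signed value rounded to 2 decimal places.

dQ_d/dp = −0.00224·Q_d = -18.0107. At p = 600, Q_d = 8040.48.
Ed = (dQ_d/dp)·(p/Q_d) = (-18.0107) × (600/8040.48) = -1.344

-1.34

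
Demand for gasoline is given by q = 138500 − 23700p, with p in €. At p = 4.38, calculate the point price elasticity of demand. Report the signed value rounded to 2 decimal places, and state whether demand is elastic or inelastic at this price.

dq/dp = −23700. At p = 4.38, q = 138500 − 23700(4.38) = 34694.
Ed = (dq/dp)·(p/q) = −23700 × (4.38/34694) = -2.9920…
|Ed| = 2.99 > 1, so demand is elastic.

-2.99; elastic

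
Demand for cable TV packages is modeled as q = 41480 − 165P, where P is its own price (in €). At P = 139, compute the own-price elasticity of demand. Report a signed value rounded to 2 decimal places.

-1.24

At the given values, q = 41480 − 165(139) = 18545.
∂q/∂P = −165.
E = (-165) × (139/18545) = -1.2367…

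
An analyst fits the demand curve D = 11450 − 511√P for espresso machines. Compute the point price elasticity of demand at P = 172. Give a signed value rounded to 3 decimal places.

-0.706

dD/dP = −511/(2√P) = -19.4817. At P = 172, D = 4748.3.
Ed = (dD/dP)·(P/D) = (-19.4817) × (172/4748.3) = -0.70569…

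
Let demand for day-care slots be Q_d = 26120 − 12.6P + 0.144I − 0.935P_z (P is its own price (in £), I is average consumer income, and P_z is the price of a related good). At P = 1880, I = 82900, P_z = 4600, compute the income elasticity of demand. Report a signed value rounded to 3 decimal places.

1.186

At the given values, Q_d = 26120 − 12.6(1880) + 0.144(82900) − 0.935(4600) = 10068.6.
∂Q_d/∂I = 0.144.
E = (0.144) × (82900/10068.6) = 1.18562…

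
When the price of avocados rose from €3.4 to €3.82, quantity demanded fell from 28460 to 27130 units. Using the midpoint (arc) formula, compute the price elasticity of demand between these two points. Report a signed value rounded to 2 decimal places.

%ΔQ = (27130 − 28460) / [(28460 + 27130)/2] = -1330/27795 = -0.047850…
%ΔP = (3.82 − 3.4) / [(3.4 + 3.82)/2] = 0.42/3.61 = 0.116343…
Arc Ed = %ΔQ / %ΔP = (-1330/27795) / (0.42/3.61) = -0.4112…

-0.41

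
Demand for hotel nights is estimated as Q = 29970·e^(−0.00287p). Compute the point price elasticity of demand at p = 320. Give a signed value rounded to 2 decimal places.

dQ/dp = −0.00287·Q = -34.3331. At p = 320, Q = 11962.7.
Ed = (dQ/dp)·(p/Q) = (-34.3331) × (320/11962.7) = -0.9184

-0.92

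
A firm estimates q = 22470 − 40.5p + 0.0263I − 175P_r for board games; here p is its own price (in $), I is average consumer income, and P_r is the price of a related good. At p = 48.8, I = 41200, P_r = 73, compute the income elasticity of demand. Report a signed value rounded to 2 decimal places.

At the given values, q = 22470 − 40.5(48.8) + 0.0263(41200) − 175(73) = 8802.16.
∂q/∂I = 0.0263.
E = (0.0263) × (41200/8802.16) = 0.1231…

0.12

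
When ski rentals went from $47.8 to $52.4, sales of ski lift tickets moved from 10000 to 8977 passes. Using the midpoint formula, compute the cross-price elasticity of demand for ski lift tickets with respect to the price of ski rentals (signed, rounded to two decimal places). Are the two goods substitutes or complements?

-1.17; complements

%ΔQ_{ski lift tickets} = (8977 − 10000)/avg = -1023/9488.5 = -0.107814…
%ΔP_{ski rentals} = (52.4 − 47.8)/avg = 4.6/50.1 = 0.091816…
E_cross = (-1023/9488.5) / (4.6/50.1) = -1.1742…
E_cross < 0 ⇒ the goods are complements.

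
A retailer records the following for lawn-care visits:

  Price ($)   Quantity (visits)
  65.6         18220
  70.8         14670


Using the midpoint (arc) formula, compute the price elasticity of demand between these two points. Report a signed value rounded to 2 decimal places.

-2.83

%ΔQ = (14670 − 18220) / [(18220 + 14670)/2] = -3550/16445 = -0.215871…
%ΔP = (70.8 − 65.6) / [(65.6 + 70.8)/2] = 5.2/68.2 = 0.076246…
Arc Ed = %ΔQ / %ΔP = (-3550/16445) / (5.2/68.2) = -2.8312…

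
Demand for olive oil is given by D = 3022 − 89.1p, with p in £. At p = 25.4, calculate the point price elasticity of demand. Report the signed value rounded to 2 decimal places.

dD/dp = −89.1. At p = 25.4, D = 3022 − 89.1(25.4) = 758.86.
Ed = (dD/dp)·(p/D) = −89.1 × (25.4/758.86) = -2.9822…

-2.98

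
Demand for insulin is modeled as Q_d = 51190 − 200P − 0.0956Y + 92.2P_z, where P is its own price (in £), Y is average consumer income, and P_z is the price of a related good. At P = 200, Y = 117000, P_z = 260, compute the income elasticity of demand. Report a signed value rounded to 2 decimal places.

At the given values, Q_d = 51190 − 200(200) − 0.0956(117000) + 92.2(260) = 23976.8.
∂Q_d/∂Y = -0.0956.
E = (-0.0956) × (117000/23976.8) = -0.4665…

-0.47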